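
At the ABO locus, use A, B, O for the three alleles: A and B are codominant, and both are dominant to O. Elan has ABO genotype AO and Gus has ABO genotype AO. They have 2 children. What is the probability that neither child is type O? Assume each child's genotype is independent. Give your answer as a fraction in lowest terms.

9/16

ABO cross AO × AO → 1/4 O, 3/4 A.
So P(type O) = 1/4 per child.
P(not type O) = 3/4 for one child; (3/4)^2 = 9/16.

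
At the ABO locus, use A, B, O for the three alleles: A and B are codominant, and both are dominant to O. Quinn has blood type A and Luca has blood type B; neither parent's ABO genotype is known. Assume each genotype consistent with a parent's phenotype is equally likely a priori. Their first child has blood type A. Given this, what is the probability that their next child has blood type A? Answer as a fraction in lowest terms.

Possible genotypes: Quinn ∈ {AA, AO}; Luca ∈ {BB, BO}.
Weight each parental genotype pair by prior × P(type-A child):
  AA × BO: posterior weight 2/3; P(next child type A) = 1/2.
  AO × BO: posterior weight 1/3; P(next child type A) = 1/4.
Weighted sum = 5/12.

5/12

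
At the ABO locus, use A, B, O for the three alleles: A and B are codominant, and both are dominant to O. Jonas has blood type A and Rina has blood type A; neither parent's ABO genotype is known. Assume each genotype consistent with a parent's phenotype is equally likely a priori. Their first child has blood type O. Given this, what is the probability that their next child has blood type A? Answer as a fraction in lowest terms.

Possible genotypes: Jonas ∈ {AA, AO}; Rina ∈ {AA, AO}.
Weight each parental genotype pair by prior × P(type-O child):
  AO × AO: posterior weight 1; P(next child type A) = 3/4.
Weighted sum = 3/4.

3/4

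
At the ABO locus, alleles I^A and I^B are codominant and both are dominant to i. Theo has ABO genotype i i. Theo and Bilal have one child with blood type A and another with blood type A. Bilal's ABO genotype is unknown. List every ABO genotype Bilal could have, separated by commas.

For each candidate genotype of Bilal, check whether crossing it with i i can produce every observed child phenotype.
  I^A I^A → possible child types {A} ✓
  I^A I^B → possible child types {A, B} ✓
  I^A i → possible child types {O, A} ✓
  I^B I^B → possible child types {B} ✗
  I^B i → possible child types {O, B} ✗
  i i → possible child types {O} ✗

I^A I^A, I^A I^B, I^A i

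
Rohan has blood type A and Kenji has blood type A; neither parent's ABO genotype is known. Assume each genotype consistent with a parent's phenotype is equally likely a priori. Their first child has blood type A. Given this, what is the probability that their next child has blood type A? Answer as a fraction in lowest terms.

Possible genotypes: Rohan ∈ {I^A I^A, I^A i}; Kenji ∈ {I^A I^A, I^A i}.
Weight each parental genotype pair by prior × P(type-A child):
  I^A I^A × I^A I^A: posterior weight 4/15; P(next child type A) = 1.
  I^A I^A × I^A i: posterior weight 4/15; P(next child type A) = 1.
  I^A i × I^A I^A: posterior weight 4/15; P(next child type A) = 1.
  I^A i × I^A i: posterior weight 1/5; P(next child type A) = 3/4.
Weighted sum = 19/20.

19/20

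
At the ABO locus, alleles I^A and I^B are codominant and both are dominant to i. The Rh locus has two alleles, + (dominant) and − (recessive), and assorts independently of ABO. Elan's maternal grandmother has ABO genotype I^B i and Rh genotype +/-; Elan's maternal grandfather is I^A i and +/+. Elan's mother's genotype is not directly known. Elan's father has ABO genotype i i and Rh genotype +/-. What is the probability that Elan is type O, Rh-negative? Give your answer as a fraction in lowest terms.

1/16

Elan's mother's ABO genotype from I^B i × I^A i: 1/4 I^A I^B, 1/4 I^A i, 1/4 I^B i, 1/4 i i.
Crossing each possibility with the father i i and summing P(type O): 1/4·0 + 1/4·1/2 + 1/4·1/2 + 1/4·1 = 1/2.
Similarly for Rh via the mother's Rh distribution: P(Rh-) = 1/8.
Independent loci: 1/2 × 1/8 = 1/16.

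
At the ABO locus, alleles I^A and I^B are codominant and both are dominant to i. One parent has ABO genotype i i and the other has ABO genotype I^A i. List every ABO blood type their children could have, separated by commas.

O, A

Gametes from i i × I^A i give offspring ABO genotypes I^A i, i i, i.e. phenotypes O, A.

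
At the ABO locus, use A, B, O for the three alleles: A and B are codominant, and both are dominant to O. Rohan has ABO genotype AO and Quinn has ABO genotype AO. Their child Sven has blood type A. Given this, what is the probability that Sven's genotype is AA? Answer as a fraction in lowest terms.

1/3

Cross AO × AO → 1/4 AA, 1/2 AO, 1/4 OO.
Type-A genotypes among offspring: AA (1/4), AO (1/2); total 3/4.
P(AA | type A) = (1/4) / (3/4) = 1/3.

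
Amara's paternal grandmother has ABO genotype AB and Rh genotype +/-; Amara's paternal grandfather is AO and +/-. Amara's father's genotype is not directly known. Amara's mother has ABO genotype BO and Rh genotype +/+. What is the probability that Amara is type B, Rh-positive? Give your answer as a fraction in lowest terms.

Amara's father's ABO genotype from AB × AO: 1/4 AA, 1/4 AB, 1/4 AO, 1/4 BO.
Crossing each possibility with the mother BO and summing P(type B): 1/4·0 + 1/4·1/2 + 1/4·1/4 + 1/4·3/4 = 3/8.
Similarly for Rh via the father's Rh distribution: P(Rh+) = 1.
Independent loci: 3/8 × 1 = 3/8.

3/8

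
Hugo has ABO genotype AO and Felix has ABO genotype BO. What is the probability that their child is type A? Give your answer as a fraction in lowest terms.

1/4

ABO cross AO × BO → offspring phenotypes: 1/4 O, 1/4 A, 1/4 B, 1/4 AB.
So P(type A) = 1/4.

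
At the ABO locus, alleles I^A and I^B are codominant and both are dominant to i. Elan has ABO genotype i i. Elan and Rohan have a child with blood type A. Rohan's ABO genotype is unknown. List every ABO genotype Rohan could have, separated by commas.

I^A I^A, I^A I^B, I^A i

For each candidate genotype of Rohan, check whether crossing it with i i can produce every observed child phenotype.
  I^A I^A → possible child types {A} ✓
  I^A I^B → possible child types {A, B} ✓
  I^A i → possible child types {O, A} ✓
  I^B I^B → possible child types {B} ✗
  I^B i → possible child types {O, B} ✗
  i i → possible child types {O} ✗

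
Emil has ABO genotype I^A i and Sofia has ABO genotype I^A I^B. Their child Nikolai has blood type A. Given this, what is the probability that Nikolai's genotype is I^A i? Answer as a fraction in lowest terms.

1/2

Cross I^A i × I^A I^B → 1/4 I^A I^A, 1/4 I^A I^B, 1/4 I^A i, 1/4 I^B i.
Type-A genotypes among offspring: I^A I^A (1/4), I^A i (1/4); total 1/2.
P(I^A i | type A) = (1/4) / (1/2) = 1/2.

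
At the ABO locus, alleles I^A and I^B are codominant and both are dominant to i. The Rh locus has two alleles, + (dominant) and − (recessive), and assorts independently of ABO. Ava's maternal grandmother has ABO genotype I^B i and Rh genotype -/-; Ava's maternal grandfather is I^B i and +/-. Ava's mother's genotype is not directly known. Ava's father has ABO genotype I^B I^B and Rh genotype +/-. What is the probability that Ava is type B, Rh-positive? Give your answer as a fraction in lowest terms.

Ava's mother's ABO genotype from I^B i × I^B i: 1/4 I^B I^B, 1/2 I^B i, 1/4 i i.
Crossing each possibility with the father I^B I^B and summing P(type B): 1/4·1 + 1/2·1 + 1/4·1 = 1.
Similarly for Rh via the mother's Rh distribution: P(Rh+) = 5/8.
Independent loci: 1 × 5/8 = 5/8.

5/8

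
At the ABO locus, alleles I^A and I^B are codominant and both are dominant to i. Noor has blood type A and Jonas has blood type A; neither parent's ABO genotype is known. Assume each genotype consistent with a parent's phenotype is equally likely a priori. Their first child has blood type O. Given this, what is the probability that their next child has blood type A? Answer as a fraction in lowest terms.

Possible genotypes: Noor ∈ {I^A I^A, I^A i}; Jonas ∈ {I^A I^A, I^A i}.
Weight each parental genotype pair by prior × P(type-O child):
  I^A i × I^A i: posterior weight 1; P(next child type A) = 3/4.
Weighted sum = 3/4.

3/4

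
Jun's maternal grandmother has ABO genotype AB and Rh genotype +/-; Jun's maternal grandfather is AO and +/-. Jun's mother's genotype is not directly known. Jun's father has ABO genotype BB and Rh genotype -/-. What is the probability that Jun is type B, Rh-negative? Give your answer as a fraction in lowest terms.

1/4

Jun's mother's ABO genotype from AB × AO: 1/4 AA, 1/4 AB, 1/4 AO, 1/4 BO.
Crossing each possibility with the father BB and summing P(type B): 1/4·0 + 1/4·1/2 + 1/4·1/2 + 1/4·1 = 1/2.
Similarly for Rh via the mother's Rh distribution: P(Rh-) = 1/2.
Independent loci: 1/2 × 1/2 = 1/4.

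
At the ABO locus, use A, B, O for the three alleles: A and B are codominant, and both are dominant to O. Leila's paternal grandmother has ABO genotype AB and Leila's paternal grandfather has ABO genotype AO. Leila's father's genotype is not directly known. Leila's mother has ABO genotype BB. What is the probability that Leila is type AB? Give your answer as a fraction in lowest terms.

1/2

Leila's father's ABO genotype from AB × AO: 1/4 AA, 1/4 AB, 1/4 AO, 1/4 BO.
Crossing each possibility with the mother BB and summing P(type AB): 1/4·1 + 1/4·1/2 + 1/4·1/2 + 1/4·0 = 1/2.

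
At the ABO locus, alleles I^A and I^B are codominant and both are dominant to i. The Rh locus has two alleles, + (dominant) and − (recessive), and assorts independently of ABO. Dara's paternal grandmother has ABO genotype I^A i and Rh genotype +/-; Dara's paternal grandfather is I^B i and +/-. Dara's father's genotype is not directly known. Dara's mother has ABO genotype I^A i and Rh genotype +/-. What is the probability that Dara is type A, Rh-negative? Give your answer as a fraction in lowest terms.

Dara's father's ABO genotype from I^A i × I^B i: 1/4 I^A I^B, 1/4 I^A i, 1/4 I^B i, 1/4 i i.
Crossing each possibility with the mother I^A i and summing P(type A): 1/4·1/2 + 1/4·3/4 + 1/4·1/4 + 1/4·1/2 = 1/2.
Similarly for Rh via the father's Rh distribution: P(Rh-) = 1/4.
Independent loci: 1/2 × 1/4 = 1/8.

1/8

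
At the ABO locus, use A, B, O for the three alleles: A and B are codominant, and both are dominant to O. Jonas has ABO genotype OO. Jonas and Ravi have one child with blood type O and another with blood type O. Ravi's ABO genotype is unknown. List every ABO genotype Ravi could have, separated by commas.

AO, BO, OO

For each candidate genotype of Ravi, check whether crossing it with OO can produce every observed child phenotype.
  AA → possible child types {A} ✗
  AB → possible child types {A, B} ✗
  AO → possible child types {O, A} ✓
  BB → possible child types {B} ✗
  BO → possible child types {O, B} ✓
  OO → possible child types {O} ✓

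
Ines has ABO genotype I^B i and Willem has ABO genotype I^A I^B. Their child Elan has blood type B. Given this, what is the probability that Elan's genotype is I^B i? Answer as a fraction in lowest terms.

Cross I^B i × I^A I^B → 1/4 I^A I^B, 1/4 I^A i, 1/4 I^B I^B, 1/4 I^B i.
Type-B genotypes among offspring: I^B I^B (1/4), I^B i (1/4); total 1/2.
P(I^B i | type B) = (1/4) / (1/2) = 1/2.

1/2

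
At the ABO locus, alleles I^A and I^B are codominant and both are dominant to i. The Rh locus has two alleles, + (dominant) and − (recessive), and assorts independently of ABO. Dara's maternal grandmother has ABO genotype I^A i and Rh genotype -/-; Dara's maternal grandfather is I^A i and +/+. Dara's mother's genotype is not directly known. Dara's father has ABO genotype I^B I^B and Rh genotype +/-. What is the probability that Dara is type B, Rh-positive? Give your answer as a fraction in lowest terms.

3/8

Dara's mother's ABO genotype from I^A i × I^A i: 1/4 I^A I^A, 1/2 I^A i, 1/4 i i.
Crossing each possibility with the father I^B I^B and summing P(type B): 1/4·0 + 1/2·1/2 + 1/4·1 = 1/2.
Similarly for Rh via the mother's Rh distribution: P(Rh+) = 3/4.
Independent loci: 1/2 × 3/4 = 3/8.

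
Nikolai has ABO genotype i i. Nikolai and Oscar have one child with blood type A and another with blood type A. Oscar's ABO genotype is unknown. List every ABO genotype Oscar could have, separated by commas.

I^A I^A, I^A I^B, I^A i

For each candidate genotype of Oscar, check whether crossing it with i i can produce every observed child phenotype.
  I^A I^A → possible child types {A} ✓
  I^A I^B → possible child types {A, B} ✓
  I^A i → possible child types {O, A} ✓
  I^B I^B → possible child types {B} ✗
  I^B i → possible child types {O, B} ✗
  i i → possible child types {O} ✗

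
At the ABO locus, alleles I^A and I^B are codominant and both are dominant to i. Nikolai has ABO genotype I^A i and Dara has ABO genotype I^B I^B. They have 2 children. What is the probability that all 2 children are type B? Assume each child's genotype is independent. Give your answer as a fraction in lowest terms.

ABO cross I^A i × I^B I^B → 1/2 B, 1/2 AB.
So P(type B) = 1/2 per child.
All 2 independent: (1/2)^2 = 1/4.

1/4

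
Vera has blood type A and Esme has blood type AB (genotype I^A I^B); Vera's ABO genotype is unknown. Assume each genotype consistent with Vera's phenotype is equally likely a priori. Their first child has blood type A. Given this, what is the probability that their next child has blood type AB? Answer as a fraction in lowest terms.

Possible genotypes: Vera ∈ {I^A I^A, I^A i}; Esme ∈ {I^A I^B}.
Weight each parental genotype pair by prior × P(type-A child):
  I^A I^A × I^A I^B: posterior weight 1/2; P(next child type AB) = 1/2.
  I^A i × I^A I^B: posterior weight 1/2; P(next child type AB) = 1/4.
Weighted sum = 3/8.

3/8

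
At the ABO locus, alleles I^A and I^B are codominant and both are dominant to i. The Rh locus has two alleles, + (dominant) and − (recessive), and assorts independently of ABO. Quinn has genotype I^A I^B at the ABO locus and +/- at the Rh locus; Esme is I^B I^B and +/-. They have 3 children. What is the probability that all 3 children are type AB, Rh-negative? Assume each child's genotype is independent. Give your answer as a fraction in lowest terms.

1/512

ABO cross I^A I^B × I^B I^B → 1/2 B, 1/2 AB.
Rh cross +/- × +/- → 3/4 Rh+, 1/4 Rh-; so P(type AB, Rh-negative) = 1/2 × 1/4 = 1/8 per child.
All 3 independent: (1/8)^3 = 1/512.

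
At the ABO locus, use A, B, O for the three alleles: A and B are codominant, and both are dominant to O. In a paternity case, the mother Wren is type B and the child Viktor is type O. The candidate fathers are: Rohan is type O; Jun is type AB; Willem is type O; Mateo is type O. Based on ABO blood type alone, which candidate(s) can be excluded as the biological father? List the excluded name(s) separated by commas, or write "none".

Jun

A candidate is excluded only if no genotype consistent with his phenotype could produce a type O child with a type B mother.
Jun (type AB): no genotype consistent with that phenotype can produce a type-O child with a type-B mother.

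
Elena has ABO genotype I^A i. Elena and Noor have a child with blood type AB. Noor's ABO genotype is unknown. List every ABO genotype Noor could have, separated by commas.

For each candidate genotype of Noor, check whether crossing it with I^A i can produce every observed child phenotype.
  I^A I^A → possible child types {A} ✗
  I^A I^B → possible child types {A, B, AB} ✓
  I^A i → possible child types {O, A} ✗
  I^B I^B → possible child types {B, AB} ✓
  I^B i → possible child types {O, A, B, AB} ✓
  i i → possible child types {O, A} ✗

I^A I^B, I^B I^B, I^B i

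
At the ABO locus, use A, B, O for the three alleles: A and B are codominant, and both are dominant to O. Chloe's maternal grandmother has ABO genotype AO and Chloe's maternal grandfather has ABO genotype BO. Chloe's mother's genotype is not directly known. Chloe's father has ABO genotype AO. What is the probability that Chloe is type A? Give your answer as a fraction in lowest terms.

1/2

Chloe's mother's ABO genotype from AO × BO: 1/4 AB, 1/4 AO, 1/4 BO, 1/4 OO.
Crossing each possibility with the father AO and summing P(type A): 1/4·1/2 + 1/4·3/4 + 1/4·1/4 + 1/4·1/2 = 1/2.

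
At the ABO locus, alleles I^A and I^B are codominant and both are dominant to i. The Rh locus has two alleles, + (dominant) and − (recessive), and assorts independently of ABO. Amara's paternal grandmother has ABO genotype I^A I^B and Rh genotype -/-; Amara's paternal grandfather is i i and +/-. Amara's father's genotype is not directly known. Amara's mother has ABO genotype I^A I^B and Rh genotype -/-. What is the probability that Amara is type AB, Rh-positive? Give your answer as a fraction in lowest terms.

Amara's father's ABO genotype from I^A I^B × i i: 1/2 I^A i, 1/2 I^B i.
Crossing each possibility with the mother I^A I^B and summing P(type AB): 1/2·1/4 + 1/2·1/4 = 1/4.
Similarly for Rh via the father's Rh distribution: P(Rh+) = 1/4.
Independent loci: 1/4 × 1/4 = 1/16.

1/16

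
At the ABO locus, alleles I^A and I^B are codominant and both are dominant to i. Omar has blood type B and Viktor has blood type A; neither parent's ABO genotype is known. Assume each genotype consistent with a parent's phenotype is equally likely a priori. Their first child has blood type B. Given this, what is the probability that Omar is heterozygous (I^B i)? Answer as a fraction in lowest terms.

1/3

Possible genotypes: Omar ∈ {I^B I^B, I^B i}; Viktor ∈ {I^A I^A, I^A i}.
Weight each parental genotype pair by prior × P(type-B child):
  I^B I^B × I^A i: posterior weight 2/3.
  I^B i × I^A i: posterior weight 1/3.
Sum the posterior weight over pairs where Omar is I^B i: 1/3.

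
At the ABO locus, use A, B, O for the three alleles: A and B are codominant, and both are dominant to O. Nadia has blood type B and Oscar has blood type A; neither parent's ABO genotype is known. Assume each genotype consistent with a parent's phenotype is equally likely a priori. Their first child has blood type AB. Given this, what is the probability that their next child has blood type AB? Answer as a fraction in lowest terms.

25/36

Possible genotypes: Nadia ∈ {BB, BO}; Oscar ∈ {AA, AO}.
Weight each parental genotype pair by prior × P(type-AB child):
  BB × AA: posterior weight 4/9; P(next child type AB) = 1.
  BB × AO: posterior weight 2/9; P(next child type AB) = 1/2.
  BO × AA: posterior weight 2/9; P(next child type AB) = 1/2.
  BO × AO: posterior weight 1/9; P(next child type AB) = 1/4.
Weighted sum = 25/36.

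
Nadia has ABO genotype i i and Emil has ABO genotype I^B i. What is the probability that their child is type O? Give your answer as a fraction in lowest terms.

ABO cross i i × I^B i → offspring phenotypes: 1/2 O, 1/2 B.
So P(type O) = 1/2.

1/2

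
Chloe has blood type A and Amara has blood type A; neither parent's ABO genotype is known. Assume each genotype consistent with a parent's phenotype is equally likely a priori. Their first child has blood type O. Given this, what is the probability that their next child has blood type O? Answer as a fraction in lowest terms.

1/4

Possible genotypes: Chloe ∈ {I^A I^A, I^A i}; Amara ∈ {I^A I^A, I^A i}.
Weight each parental genotype pair by prior × P(type-O child):
  I^A i × I^A i: posterior weight 1; P(next child type O) = 1/4.
Weighted sum = 1/4.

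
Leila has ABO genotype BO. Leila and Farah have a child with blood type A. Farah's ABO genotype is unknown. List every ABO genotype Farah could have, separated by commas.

AA, AB, AO

For each candidate genotype of Farah, check whether crossing it with BO can produce every observed child phenotype.
  AA → possible child types {A, AB} ✓
  AB → possible child types {A, B, AB} ✓
  AO → possible child types {O, A, B, AB} ✓
  BB → possible child types {B} ✗
  BO → possible child types {O, B} ✗
  OO → possible child types {O, B} ✗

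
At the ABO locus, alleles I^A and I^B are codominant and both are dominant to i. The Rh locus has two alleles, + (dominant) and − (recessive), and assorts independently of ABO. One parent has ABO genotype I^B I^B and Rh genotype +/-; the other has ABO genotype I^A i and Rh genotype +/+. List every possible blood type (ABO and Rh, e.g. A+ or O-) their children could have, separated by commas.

B+, AB+

Gametes from I^B I^B × I^A i give offspring ABO genotypes I^A I^B, I^B i, i.e. phenotypes B, AB.
Rh cross +/- × +/+ → phenotypes Rh+.
Combining independently: B+, AB+.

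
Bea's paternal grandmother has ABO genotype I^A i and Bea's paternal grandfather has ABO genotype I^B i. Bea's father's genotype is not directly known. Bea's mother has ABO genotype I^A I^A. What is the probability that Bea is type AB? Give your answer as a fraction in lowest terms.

1/4

Bea's father's ABO genotype from I^A i × I^B i: 1/4 I^A I^B, 1/4 I^A i, 1/4 I^B i, 1/4 i i.
Crossing each possibility with the mother I^A I^A and summing P(type AB): 1/4·1/2 + 1/4·0 + 1/4·1/2 + 1/4·0 = 1/4.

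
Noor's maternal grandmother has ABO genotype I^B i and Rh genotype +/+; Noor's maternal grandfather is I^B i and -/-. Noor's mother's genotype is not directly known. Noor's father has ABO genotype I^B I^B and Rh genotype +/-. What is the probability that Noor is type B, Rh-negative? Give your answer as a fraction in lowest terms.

1/4

Noor's mother's ABO genotype from I^B i × I^B i: 1/4 I^B I^B, 1/2 I^B i, 1/4 i i.
Crossing each possibility with the father I^B I^B and summing P(type B): 1/4·1 + 1/2·1 + 1/4·1 = 1.
Similarly for Rh via the mother's Rh distribution: P(Rh-) = 1/4.
Independent loci: 1 × 1/4 = 1/4.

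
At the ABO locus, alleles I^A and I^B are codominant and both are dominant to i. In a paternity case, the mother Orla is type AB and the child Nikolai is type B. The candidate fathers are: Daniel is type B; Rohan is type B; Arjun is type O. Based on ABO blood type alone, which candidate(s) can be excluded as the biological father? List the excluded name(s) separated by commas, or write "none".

none

A candidate is excluded only if no genotype consistent with his phenotype could produce a type B child with a type AB mother.
Every candidate has at least one consistent genotype combination, so none can be excluded.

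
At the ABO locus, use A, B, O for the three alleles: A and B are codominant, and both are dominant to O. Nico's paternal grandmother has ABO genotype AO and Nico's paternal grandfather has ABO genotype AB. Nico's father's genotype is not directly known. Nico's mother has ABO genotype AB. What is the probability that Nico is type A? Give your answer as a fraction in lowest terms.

3/8

Nico's father's ABO genotype from AO × AB: 1/4 AA, 1/4 AB, 1/4 AO, 1/4 BO.
Crossing each possibility with the mother AB and summing P(type A): 1/4·1/2 + 1/4·1/4 + 1/4·1/2 + 1/4·1/4 = 3/8.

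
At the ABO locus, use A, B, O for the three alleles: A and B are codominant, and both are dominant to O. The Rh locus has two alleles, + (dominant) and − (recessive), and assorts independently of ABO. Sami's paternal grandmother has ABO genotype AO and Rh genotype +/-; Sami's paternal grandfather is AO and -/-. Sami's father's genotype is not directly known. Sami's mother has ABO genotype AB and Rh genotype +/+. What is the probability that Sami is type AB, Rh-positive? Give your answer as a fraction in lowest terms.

Sami's father's ABO genotype from AO × AO: 1/4 AA, 1/2 AO, 1/4 OO.
Crossing each possibility with the mother AB and summing P(type AB): 1/4·1/2 + 1/2·1/4 + 1/4·0 = 1/4.
Similarly for Rh via the father's Rh distribution: P(Rh+) = 1.
Independent loci: 1/4 × 1 = 1/4.

1/4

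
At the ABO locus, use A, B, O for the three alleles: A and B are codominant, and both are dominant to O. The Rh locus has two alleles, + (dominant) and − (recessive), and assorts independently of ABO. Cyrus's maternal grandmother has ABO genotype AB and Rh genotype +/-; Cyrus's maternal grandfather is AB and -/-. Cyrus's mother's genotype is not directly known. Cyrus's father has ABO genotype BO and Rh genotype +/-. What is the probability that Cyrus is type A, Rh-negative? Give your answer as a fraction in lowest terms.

3/32

Cyrus's mother's ABO genotype from AB × AB: 1/4 AA, 1/2 AB, 1/4 BB.
Crossing each possibility with the father BO and summing P(type A): 1/4·1/2 + 1/2·1/4 + 1/4·0 = 1/4.
Similarly for Rh via the mother's Rh distribution: P(Rh-) = 3/8.
Independent loci: 1/4 × 3/8 = 3/32.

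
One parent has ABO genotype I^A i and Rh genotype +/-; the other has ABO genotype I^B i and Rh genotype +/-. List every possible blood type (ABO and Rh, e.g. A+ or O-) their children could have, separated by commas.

Gametes from I^A i × I^B i give offspring ABO genotypes I^A I^B, I^A i, I^B i, i i, i.e. phenotypes O, A, B, AB.
Rh cross +/- × +/- → phenotypes Rh+, Rh-.
Combining independently: O+, O-, A+, A-, B+, B-, AB+, AB-.

O+, O-, A+, A-, B+, B-, AB+, AB-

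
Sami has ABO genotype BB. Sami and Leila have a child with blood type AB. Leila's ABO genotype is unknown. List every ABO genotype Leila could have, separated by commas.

AA, AB, AO

For each candidate genotype of Leila, check whether crossing it with BB can produce every observed child phenotype.
  AA → possible child types {AB} ✓
  AB → possible child types {B, AB} ✓
  AO → possible child types {B, AB} ✓
  BB → possible child types {B} ✗
  BO → possible child types {B} ✗
  OO → possible child types {B} ✗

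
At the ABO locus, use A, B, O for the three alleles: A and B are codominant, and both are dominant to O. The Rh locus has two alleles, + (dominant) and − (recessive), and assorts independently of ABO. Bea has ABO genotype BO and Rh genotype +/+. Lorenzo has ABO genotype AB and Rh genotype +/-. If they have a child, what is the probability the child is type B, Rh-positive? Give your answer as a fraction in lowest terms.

ABO cross BO × AB → offspring phenotypes: 1/4 A, 1/2 B, 1/4 AB.
Rh cross +/+ × +/- → 1 Rh+.
Independent loci: P(type B, Rh-positive) = 1/2 × 1 = 1/2.

1/2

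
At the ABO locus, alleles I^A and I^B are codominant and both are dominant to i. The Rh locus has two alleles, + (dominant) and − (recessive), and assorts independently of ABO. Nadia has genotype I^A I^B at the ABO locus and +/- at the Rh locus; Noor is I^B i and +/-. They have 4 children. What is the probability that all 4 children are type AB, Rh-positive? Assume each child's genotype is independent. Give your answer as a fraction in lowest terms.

81/65536

ABO cross I^A I^B × I^B i → 1/4 A, 1/2 B, 1/4 AB.
Rh cross +/- × +/- → 3/4 Rh+, 1/4 Rh-; so P(type AB, Rh-positive) = 1/4 × 3/4 = 3/16 per child.
All 4 independent: (3/16)^4 = 81/65536.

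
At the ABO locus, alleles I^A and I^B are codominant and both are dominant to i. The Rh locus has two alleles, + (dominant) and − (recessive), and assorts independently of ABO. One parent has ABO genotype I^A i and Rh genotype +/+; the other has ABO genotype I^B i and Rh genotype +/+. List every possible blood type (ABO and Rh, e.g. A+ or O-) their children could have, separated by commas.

O+, A+, B+, AB+

Gametes from I^A i × I^B i give offspring ABO genotypes I^A I^B, I^A i, I^B i, i i, i.e. phenotypes O, A, B, AB.
Rh cross +/+ × +/+ → phenotypes Rh+.
Combining independently: O+, A+, B+, AB+.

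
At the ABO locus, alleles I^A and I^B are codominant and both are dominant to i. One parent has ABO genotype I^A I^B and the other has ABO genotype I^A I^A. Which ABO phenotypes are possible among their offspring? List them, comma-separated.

A, AB

Gametes from I^A I^B × I^A I^A give offspring ABO genotypes I^A I^A, I^A I^B, i.e. phenotypes A, AB.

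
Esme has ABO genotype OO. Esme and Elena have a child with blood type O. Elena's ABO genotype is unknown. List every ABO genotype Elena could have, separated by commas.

For each candidate genotype of Elena, check whether crossing it with OO can produce every observed child phenotype.
  AA → possible child types {A} ✗
  AB → possible child types {A, B} ✗
  AO → possible child types {O, A} ✓
  BB → possible child types {B} ✗
  BO → possible child types {O, B} ✓
  OO → possible child types {O} ✓

AO, BO, OO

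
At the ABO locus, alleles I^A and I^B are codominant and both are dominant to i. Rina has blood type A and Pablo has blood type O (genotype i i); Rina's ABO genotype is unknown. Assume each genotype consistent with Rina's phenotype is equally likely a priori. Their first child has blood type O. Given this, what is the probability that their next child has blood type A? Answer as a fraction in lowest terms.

Possible genotypes: Rina ∈ {I^A I^A, I^A i}; Pablo ∈ {i i}.
Weight each parental genotype pair by prior × P(type-O child):
  I^A i × i i: posterior weight 1; P(next child type A) = 1/2.
Weighted sum = 1/2.

1/2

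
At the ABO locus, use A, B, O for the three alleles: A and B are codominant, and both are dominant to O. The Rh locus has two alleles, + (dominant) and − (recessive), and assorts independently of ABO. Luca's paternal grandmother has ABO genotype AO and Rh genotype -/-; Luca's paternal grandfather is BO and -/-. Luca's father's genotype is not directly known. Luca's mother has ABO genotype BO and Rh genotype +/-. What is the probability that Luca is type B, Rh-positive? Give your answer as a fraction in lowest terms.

1/4

Luca's father's ABO genotype from AO × BO: 1/4 AB, 1/4 AO, 1/4 BO, 1/4 OO.
Crossing each possibility with the mother BO and summing P(type B): 1/4·1/2 + 1/4·1/4 + 1/4·3/4 + 1/4·1/2 = 1/2.
Similarly for Rh via the father's Rh distribution: P(Rh+) = 1/2.
Independent loci: 1/2 × 1/2 = 1/4.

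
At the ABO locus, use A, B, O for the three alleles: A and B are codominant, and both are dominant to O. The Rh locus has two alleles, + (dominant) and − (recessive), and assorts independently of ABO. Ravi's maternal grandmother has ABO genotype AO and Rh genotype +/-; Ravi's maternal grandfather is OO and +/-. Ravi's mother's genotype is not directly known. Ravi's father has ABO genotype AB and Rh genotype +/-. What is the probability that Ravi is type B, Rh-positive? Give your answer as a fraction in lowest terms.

Ravi's mother's ABO genotype from AO × OO: 1/2 AO, 1/2 OO.
Crossing each possibility with the father AB and summing P(type B): 1/2·1/4 + 1/2·1/2 = 3/8.
Similarly for Rh via the mother's Rh distribution: P(Rh+) = 3/4.
Independent loci: 3/8 × 3/4 = 9/32.

9/32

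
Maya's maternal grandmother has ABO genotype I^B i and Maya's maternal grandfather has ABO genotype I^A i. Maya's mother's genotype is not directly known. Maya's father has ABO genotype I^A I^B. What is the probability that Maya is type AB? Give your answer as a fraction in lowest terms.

1/4

Maya's mother's ABO genotype from I^B i × I^A i: 1/4 I^A I^B, 1/4 I^A i, 1/4 I^B i, 1/4 i i.
Crossing each possibility with the father I^A I^B and summing P(type AB): 1/4·1/2 + 1/4·1/4 + 1/4·1/4 + 1/4·0 = 1/4.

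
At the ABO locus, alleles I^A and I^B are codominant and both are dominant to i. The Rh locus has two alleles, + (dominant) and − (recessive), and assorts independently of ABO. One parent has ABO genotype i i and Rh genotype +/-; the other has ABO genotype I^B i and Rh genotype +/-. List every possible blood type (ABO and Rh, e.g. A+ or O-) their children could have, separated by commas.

Gametes from i i × I^B i give offspring ABO genotypes I^B i, i i, i.e. phenotypes O, B.
Rh cross +/- × +/- → phenotypes Rh+, Rh-.
Combining independently: O+, O-, B+, B-.

O+, O-, B+, B-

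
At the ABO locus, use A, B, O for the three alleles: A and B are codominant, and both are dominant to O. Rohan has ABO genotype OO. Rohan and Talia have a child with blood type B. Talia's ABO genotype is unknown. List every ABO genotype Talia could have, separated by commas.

AB, BB, BO

For each candidate genotype of Talia, check whether crossing it with OO can produce every observed child phenotype.
  AA → possible child types {A} ✗
  AB → possible child types {A, B} ✓
  AO → possible child types {O, A} ✗
  BB → possible child types {B} ✓
  BO → possible child types {O, B} ✓
  OO → possible child types {O} ✗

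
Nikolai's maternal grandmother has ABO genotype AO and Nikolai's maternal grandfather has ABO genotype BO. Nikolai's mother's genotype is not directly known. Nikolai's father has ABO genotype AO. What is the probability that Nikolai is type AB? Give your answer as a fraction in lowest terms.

Nikolai's mother's ABO genotype from AO × BO: 1/4 AB, 1/4 AO, 1/4 BO, 1/4 OO.
Crossing each possibility with the father AO and summing P(type AB): 1/4·1/4 + 1/4·0 + 1/4·1/4 + 1/4·0 = 1/8.

1/8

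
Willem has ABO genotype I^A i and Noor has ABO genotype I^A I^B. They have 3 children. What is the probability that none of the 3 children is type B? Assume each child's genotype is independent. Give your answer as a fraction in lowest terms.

ABO cross I^A i × I^A I^B → 1/2 A, 1/4 B, 1/4 AB.
So P(type B) = 1/4 per child.
P(not type B) = 3/4 for one child; (3/4)^3 = 27/64.

27/64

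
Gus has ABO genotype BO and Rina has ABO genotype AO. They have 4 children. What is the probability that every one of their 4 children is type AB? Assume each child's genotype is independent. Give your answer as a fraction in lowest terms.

1/256

ABO cross BO × AO → 1/4 O, 1/4 A, 1/4 B, 1/4 AB.
So P(type AB) = 1/4 per child.
All 4 independent: (1/4)^4 = 1/256.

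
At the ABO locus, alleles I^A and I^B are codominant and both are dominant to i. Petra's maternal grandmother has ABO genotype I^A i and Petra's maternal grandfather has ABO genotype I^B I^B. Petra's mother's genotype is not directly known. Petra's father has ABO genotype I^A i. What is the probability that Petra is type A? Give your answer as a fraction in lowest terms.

3/8

Petra's mother's ABO genotype from I^A i × I^B I^B: 1/2 I^A I^B, 1/2 I^B i.
Crossing each possibility with the father I^A i and summing P(type A): 1/2·1/2 + 1/2·1/4 = 3/8.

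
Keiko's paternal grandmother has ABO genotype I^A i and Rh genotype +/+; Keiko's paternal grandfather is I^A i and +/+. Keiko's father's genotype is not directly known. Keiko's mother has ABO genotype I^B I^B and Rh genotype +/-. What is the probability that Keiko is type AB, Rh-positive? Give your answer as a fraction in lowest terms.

1/2

Keiko's father's ABO genotype from I^A i × I^A i: 1/4 I^A I^A, 1/2 I^A i, 1/4 i i.
Crossing each possibility with the mother I^B I^B and summing P(type AB): 1/4·1 + 1/2·1/2 + 1/4·0 = 1/2.
Similarly for Rh via the father's Rh distribution: P(Rh+) = 1.
Independent loci: 1/2 × 1 = 1/2.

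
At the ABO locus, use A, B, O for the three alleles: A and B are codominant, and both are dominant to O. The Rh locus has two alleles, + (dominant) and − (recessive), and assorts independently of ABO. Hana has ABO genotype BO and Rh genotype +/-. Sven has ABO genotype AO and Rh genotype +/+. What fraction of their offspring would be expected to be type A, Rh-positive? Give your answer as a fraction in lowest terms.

1/4

ABO cross BO × AO → offspring phenotypes: 1/4 O, 1/4 A, 1/4 B, 1/4 AB.
Rh cross +/- × +/+ → 1 Rh+.
Independent loci: P(type A, Rh-positive) = 1/4 × 1 = 1/4.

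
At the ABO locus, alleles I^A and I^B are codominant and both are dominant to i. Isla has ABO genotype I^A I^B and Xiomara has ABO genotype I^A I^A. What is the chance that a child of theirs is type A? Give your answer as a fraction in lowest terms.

1/2

ABO cross I^A I^B × I^A I^A → offspring phenotypes: 1/2 A, 1/2 AB.
So P(type A) = 1/2.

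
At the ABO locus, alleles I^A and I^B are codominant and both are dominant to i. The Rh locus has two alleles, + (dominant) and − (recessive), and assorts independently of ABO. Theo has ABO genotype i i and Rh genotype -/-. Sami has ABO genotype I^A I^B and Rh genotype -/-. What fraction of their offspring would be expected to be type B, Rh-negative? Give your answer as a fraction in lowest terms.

ABO cross i i × I^A I^B → offspring phenotypes: 1/2 A, 1/2 B.
Rh cross -/- × -/- → 1 Rh-.
Independent loci: P(type B, Rh-negative) = 1/2 × 1 = 1/2.

1/2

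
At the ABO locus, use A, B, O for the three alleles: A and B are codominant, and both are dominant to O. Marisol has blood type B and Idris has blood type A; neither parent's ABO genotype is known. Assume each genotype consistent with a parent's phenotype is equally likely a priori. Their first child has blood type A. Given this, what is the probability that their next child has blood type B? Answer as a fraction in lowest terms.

Possible genotypes: Marisol ∈ {BB, BO}; Idris ∈ {AA, AO}.
Weight each parental genotype pair by prior × P(type-A child):
  BO × AA: posterior weight 2/3; P(next child type B) = 0.
  BO × AO: posterior weight 1/3; P(next child type B) = 1/4.
Weighted sum = 1/12.

1/12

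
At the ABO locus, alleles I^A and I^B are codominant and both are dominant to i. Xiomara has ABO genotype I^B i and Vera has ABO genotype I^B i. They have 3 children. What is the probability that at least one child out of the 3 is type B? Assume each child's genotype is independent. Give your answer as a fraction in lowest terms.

63/64

ABO cross I^B i × I^B i → 1/4 O, 3/4 B.
So P(type B) = 3/4 per child.
P(none) = (1/4)^3 = 1/64; P(at least one) = 1 − 1/64 = 63/64.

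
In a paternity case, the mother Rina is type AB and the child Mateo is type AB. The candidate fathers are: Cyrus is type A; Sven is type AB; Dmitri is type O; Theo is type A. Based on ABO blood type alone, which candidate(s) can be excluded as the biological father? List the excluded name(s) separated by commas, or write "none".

A candidate is excluded only if no genotype consistent with his phenotype could produce a type AB child with a type AB mother.
Dmitri (type O): no genotype consistent with that phenotype can produce a type-AB child with a type-AB mother.

Dmitri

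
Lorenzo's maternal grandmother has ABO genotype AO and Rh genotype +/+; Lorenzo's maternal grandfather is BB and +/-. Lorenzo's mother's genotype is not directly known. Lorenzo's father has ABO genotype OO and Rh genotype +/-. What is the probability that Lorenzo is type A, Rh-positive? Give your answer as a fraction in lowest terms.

7/32

Lorenzo's mother's ABO genotype from AO × BB: 1/2 AB, 1/2 BO.
Crossing each possibility with the father OO and summing P(type A): 1/2·1/2 + 1/2·0 = 1/4.
Similarly for Rh via the mother's Rh distribution: P(Rh+) = 7/8.
Independent loci: 1/4 × 7/8 = 7/32.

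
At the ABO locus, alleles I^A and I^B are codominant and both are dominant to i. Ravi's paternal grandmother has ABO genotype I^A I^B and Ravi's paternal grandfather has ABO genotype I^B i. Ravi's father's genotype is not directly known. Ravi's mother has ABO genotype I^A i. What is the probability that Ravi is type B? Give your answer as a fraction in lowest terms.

Ravi's father's ABO genotype from I^A I^B × I^B i: 1/4 I^A I^B, 1/4 I^A i, 1/4 I^B I^B, 1/4 I^B i.
Crossing each possibility with the mother I^A i and summing P(type B): 1/4·1/4 + 1/4·0 + 1/4·1/2 + 1/4·1/4 = 1/4.

1/4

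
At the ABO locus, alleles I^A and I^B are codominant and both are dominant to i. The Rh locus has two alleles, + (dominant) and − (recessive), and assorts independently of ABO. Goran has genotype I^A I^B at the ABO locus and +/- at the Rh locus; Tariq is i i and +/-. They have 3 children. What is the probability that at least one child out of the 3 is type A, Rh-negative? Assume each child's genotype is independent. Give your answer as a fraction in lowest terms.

ABO cross I^A I^B × i i → 1/2 A, 1/2 B.
Rh cross +/- × +/- → 3/4 Rh+, 1/4 Rh-; so P(type A, Rh-negative) = 1/2 × 1/4 = 1/8 per child.
P(none) = (7/8)^3 = 343/512; P(at least one) = 1 − 343/512 = 169/512.

169/512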